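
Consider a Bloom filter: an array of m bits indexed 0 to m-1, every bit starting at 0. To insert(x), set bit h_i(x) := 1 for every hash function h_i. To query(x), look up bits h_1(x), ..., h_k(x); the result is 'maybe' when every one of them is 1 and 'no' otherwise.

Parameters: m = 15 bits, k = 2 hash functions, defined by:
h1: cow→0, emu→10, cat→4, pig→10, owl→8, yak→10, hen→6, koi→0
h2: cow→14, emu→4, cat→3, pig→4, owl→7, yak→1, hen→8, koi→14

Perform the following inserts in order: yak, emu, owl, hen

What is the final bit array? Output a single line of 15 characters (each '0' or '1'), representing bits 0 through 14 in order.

Answer: 010010111010000

Derivation:
Start: bits=000000000000000
After insert 'yak': sets bits 1 10 -> bits=010000000010000
After insert 'emu': sets bits 4 10 -> bits=010010000010000
After insert 'owl': sets bits 7 8 -> bits=010010011010000
After insert 'hen': sets bits 6 8 -> bits=010010111010000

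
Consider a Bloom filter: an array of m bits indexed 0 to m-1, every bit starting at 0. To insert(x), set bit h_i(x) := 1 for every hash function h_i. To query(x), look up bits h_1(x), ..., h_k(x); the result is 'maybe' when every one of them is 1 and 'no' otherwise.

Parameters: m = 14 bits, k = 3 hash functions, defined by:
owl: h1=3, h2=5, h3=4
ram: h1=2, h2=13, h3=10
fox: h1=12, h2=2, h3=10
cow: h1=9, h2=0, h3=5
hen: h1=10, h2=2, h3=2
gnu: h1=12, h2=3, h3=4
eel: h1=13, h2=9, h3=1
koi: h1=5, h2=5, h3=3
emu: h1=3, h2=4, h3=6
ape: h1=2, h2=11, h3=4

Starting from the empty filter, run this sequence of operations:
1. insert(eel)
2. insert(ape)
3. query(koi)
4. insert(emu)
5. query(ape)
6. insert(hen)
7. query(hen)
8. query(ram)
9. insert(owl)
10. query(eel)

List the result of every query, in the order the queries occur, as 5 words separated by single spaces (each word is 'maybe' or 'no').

Answer: no maybe maybe maybe maybe

Derivation:
Start: bits=00000000000000
Op 1: insert eel -> sets bits 1 9 13 -> bits=01000000010001
Op 2: insert ape -> sets bits 2 4 11 -> bits=01101000010101
Op 3: query koi -> checks bit3=0, bit5=0 (has a 0) -> no
Op 4: insert emu -> sets bits 3 4 6 -> bits=01111010010101
Op 5: query ape -> checks bit2=1, bit4=1, bit11=1 (all 1) -> maybe
Op 6: insert hen -> sets bits 2 10 -> bits=01111010011101
Op 7: query hen -> checks bit2=1, bit10=1 (all 1) -> maybe
Op 8: query ram -> checks bit2=1, bit10=1, bit13=1 (all 1) -> maybe
Op 9: insert owl -> sets bits 3 4 5 -> bits=01111110011101
Op 10: query eel -> checks bit1=1, bit9=1, bit13=1 (all 1) -> maybe
Query results in order: no maybe maybe maybe maybe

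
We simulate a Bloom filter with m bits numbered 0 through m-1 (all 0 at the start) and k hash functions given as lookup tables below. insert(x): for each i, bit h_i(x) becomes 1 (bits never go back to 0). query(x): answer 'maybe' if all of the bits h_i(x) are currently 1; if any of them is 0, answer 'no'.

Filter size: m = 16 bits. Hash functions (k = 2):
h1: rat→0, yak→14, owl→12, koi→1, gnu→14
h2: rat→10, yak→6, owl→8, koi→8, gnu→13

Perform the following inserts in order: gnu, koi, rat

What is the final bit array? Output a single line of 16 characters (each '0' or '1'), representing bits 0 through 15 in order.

Answer: 1100000010100110

Derivation:
Start: bits=0000000000000000
After insert 'gnu': sets bits 13 14 -> bits=0000000000000110
After insert 'koi': sets bits 1 8 -> bits=0100000010000110
After insert 'rat': sets bits 0 10 -> bits=1100000010100110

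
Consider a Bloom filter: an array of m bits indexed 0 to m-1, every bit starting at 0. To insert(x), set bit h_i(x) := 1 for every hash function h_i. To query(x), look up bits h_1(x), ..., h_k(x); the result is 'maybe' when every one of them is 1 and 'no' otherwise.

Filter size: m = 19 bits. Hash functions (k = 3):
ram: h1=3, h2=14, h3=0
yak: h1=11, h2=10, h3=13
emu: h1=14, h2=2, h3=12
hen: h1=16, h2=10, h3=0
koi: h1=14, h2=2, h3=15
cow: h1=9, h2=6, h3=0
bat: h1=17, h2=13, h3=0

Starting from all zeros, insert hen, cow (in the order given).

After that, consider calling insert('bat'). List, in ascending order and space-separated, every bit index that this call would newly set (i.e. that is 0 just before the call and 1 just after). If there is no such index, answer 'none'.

Answer: 13 17

Derivation:
Start: bits=0000000000000000000
After insert 'hen': sets bits 0 10 16 -> bits=1000000000100000100
After insert 'cow': sets bits 0 6 9 -> bits=1000001001100000100
insert 'bat' would touch bits 0 13 17; currently bit0=1, bit13=0, bit17=0
Bits that are 0 among those (would change 0->1): 13 17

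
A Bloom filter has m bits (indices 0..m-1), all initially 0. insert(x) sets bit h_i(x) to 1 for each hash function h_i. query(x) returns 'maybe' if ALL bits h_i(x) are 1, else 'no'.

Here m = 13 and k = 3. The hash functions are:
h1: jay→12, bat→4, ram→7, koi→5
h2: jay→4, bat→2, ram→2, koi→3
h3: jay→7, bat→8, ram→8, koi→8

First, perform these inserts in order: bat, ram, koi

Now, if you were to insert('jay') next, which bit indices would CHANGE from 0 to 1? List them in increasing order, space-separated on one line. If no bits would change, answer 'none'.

Answer: 12

Derivation:
Start: bits=0000000000000
After insert 'bat': sets bits 2 4 8 -> bits=0010100010000
After insert 'ram': sets bits 2 7 8 -> bits=0010100110000
After insert 'koi': sets bits 3 5 8 -> bits=0011110110000
insert 'jay' would touch bits 4 7 12; currently bit4=1, bit7=1, bit12=0
Bits that are 0 among those (would change 0->1): 12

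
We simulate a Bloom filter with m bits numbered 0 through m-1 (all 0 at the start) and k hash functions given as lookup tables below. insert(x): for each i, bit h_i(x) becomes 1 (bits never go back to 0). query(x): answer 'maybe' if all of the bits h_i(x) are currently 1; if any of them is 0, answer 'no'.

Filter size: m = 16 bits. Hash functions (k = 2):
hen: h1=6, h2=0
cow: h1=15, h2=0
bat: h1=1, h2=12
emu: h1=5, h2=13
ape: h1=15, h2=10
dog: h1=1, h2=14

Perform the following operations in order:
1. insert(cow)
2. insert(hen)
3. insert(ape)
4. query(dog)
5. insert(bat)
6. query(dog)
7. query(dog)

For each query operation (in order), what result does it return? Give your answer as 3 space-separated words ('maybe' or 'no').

Answer: no no no

Derivation:
Start: bits=0000000000000000
Op 1: insert cow -> sets bits 0 15 -> bits=1000000000000001
Op 2: insert hen -> sets bits 0 6 -> bits=1000001000000001
Op 3: insert ape -> sets bits 10 15 -> bits=1000001000100001
Op 4: query dog -> checks bit1=0, bit14=0 (has a 0) -> no
Op 5: insert bat -> sets bits 1 12 -> bits=1100001000101001
Op 6: query dog -> checks bit1=1, bit14=0 (has a 0) -> no
Op 7: query dog -> checks bit1=1, bit14=0 (has a 0) -> no
Query results in order: no no no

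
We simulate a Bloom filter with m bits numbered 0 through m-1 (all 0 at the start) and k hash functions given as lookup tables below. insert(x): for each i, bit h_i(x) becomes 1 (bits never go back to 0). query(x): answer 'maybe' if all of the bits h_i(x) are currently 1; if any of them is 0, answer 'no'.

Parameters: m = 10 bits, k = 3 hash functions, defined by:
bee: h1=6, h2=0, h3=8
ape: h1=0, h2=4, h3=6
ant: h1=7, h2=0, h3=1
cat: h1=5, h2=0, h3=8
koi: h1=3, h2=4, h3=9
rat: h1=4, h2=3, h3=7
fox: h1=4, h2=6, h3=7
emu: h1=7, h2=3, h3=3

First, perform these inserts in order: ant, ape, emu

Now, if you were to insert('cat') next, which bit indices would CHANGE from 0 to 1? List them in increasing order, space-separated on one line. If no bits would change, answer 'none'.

Answer: 5 8

Derivation:
Start: bits=0000000000
After insert 'ant': sets bits 0 1 7 -> bits=1100000100
After insert 'ape': sets bits 0 4 6 -> bits=1100101100
After insert 'emu': sets bits 3 7 -> bits=1101101100
insert 'cat' would touch bits 0 5 8; currently bit0=1, bit5=0, bit8=0
Bits that are 0 among those (would change 0->1): 5 8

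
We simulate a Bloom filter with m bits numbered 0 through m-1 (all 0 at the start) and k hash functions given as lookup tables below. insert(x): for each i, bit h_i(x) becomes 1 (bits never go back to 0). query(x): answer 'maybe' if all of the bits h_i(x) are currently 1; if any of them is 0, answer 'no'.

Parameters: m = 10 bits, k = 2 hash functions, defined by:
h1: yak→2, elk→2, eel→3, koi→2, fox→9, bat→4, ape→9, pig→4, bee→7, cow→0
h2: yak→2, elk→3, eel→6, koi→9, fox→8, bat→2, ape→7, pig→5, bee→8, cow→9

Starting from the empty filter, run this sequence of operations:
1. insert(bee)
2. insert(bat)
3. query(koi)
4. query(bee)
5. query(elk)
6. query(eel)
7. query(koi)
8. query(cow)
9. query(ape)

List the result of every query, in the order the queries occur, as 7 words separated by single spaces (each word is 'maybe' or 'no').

Answer: no maybe no no no no no

Derivation:
Start: bits=0000000000
Op 1: insert bee -> sets bits 7 8 -> bits=0000000110
Op 2: insert bat -> sets bits 2 4 -> bits=0010100110
Op 3: query koi -> checks bit2=1, bit9=0 (has a 0) -> no
Op 4: query bee -> checks bit7=1, bit8=1 (all 1) -> maybe
Op 5: query elk -> checks bit2=1, bit3=0 (has a 0) -> no
Op 6: query eel -> checks bit3=0, bit6=0 (has a 0) -> no
Op 7: query koi -> checks bit2=1, bit9=0 (has a 0) -> no
Op 8: query cow -> checks bit0=0, bit9=0 (has a 0) -> no
Op 9: query ape -> checks bit7=1, bit9=0 (has a 0) -> no
Query results in order: no maybe no no no no no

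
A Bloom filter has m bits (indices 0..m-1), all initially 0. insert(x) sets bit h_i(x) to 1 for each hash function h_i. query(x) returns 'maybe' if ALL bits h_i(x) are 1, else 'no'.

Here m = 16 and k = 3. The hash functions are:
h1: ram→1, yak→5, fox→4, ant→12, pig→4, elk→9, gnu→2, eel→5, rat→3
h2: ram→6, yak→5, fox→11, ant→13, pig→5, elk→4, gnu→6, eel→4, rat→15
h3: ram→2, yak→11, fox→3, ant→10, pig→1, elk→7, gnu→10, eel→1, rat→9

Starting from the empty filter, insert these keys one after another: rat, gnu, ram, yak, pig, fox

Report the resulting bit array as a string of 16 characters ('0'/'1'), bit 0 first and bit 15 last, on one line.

Answer: 0111111001110001

Derivation:
Start: bits=0000000000000000
After insert 'rat': sets bits 3 9 15 -> bits=0001000001000001
After insert 'gnu': sets bits 2 6 10 -> bits=0011001001100001
After insert 'ram': sets bits 1 2 6 -> bits=0111001001100001
After insert 'yak': sets bits 5 11 -> bits=0111011001110001
After insert 'pig': sets bits 1 4 5 -> bits=0111111001110001
After insert 'fox': sets bits 3 4 11 -> bits=0111111001110001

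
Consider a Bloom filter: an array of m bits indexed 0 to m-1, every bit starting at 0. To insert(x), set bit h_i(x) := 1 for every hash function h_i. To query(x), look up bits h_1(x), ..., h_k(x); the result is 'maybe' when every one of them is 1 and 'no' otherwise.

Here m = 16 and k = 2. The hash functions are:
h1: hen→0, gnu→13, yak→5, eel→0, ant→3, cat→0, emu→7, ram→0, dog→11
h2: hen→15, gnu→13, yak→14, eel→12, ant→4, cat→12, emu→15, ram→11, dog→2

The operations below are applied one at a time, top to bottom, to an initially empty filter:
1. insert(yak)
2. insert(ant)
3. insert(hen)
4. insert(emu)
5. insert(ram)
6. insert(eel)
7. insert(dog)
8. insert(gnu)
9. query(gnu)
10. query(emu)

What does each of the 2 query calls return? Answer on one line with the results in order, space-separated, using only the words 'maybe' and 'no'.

Start: bits=0000000000000000
Op 1: insert yak -> sets bits 5 14 -> bits=0000010000000010
Op 2: insert ant -> sets bits 3 4 -> bits=0001110000000010
Op 3: insert hen -> sets bits 0 15 -> bits=1001110000000011
Op 4: insert emu -> sets bits 7 15 -> bits=1001110100000011
Op 5: insert ram -> sets bits 0 11 -> bits=1001110100010011
Op 6: insert eel -> sets bits 0 12 -> bits=1001110100011011
Op 7: insert dog -> sets bits 2 11 -> bits=1011110100011011
Op 8: insert gnu -> sets bits 13 -> bits=1011110100011111
Op 9: query gnu -> checks bit13=1 (all 1) -> maybe
Op 10: query emu -> checks bit7=1, bit15=1 (all 1) -> maybe
Query results in order: maybe maybe

Answer: maybe maybe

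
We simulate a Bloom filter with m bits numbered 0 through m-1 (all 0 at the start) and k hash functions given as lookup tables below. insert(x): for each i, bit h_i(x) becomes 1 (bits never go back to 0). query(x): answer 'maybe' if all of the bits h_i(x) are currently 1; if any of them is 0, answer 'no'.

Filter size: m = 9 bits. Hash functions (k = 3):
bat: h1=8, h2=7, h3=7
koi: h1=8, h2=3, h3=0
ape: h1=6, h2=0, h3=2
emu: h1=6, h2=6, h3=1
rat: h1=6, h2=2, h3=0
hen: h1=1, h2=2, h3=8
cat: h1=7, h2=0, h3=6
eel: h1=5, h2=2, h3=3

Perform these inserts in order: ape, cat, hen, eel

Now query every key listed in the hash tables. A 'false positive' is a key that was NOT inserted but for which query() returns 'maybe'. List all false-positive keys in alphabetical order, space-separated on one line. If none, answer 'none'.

Start: bits=000000000
After insert 'ape': sets bits 0 2 6 -> bits=101000100
After insert 'cat': sets bits 0 6 7 -> bits=101000110
After insert 'hen': sets bits 1 2 8 -> bits=111000111
After insert 'eel': sets bits 2 3 5 -> bits=111101111
Not inserted: bat emu koi rat — query each against bits=111101111:
query bat: checks bit7=1, bit8=1 (all 1) -> maybe => FALSE POSITIVE
query emu: checks bit1=1, bit6=1 (all 1) -> maybe => FALSE POSITIVE
query koi: checks bit0=1, bit3=1, bit8=1 (all 1) -> maybe => FALSE POSITIVE
query rat: checks bit0=1, bit2=1, bit6=1 (all 1) -> maybe => FALSE POSITIVE
False positives (alphabetical): bat emu koi rat

Answer: bat emu koi rat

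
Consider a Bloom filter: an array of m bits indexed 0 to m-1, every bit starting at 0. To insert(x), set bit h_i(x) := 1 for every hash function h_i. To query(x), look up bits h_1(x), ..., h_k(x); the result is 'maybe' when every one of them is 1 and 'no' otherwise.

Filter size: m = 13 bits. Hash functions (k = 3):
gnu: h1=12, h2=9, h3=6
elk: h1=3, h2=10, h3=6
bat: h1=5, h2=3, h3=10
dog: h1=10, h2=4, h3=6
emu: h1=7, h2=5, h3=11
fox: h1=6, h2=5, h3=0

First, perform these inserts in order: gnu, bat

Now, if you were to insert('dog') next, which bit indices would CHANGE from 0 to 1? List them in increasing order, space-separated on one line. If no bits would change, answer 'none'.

Answer: 4

Derivation:
Start: bits=0000000000000
After insert 'gnu': sets bits 6 9 12 -> bits=0000001001001
After insert 'bat': sets bits 3 5 10 -> bits=0001011001101
insert 'dog' would touch bits 4 6 10; currently bit4=0, bit6=1, bit10=1
Bits that are 0 among those (would change 0->1): 4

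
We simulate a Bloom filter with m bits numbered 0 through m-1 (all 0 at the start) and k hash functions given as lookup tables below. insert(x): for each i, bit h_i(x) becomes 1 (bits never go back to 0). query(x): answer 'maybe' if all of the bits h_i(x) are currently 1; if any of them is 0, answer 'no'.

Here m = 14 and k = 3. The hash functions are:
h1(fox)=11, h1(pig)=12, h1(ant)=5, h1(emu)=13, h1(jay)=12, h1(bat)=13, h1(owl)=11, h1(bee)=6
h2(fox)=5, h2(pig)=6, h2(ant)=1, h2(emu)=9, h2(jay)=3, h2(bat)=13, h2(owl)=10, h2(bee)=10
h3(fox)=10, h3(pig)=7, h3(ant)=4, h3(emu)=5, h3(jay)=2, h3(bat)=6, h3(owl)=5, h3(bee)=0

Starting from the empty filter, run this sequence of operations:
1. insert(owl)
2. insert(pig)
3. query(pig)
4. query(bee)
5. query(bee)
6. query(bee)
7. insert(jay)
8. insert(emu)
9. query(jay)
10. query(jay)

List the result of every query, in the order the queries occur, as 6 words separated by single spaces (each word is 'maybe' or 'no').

Start: bits=00000000000000
Op 1: insert owl -> sets bits 5 10 11 -> bits=00000100001100
Op 2: insert pig -> sets bits 6 7 12 -> bits=00000111001110
Op 3: query pig -> checks bit6=1, bit7=1, bit12=1 (all 1) -> maybe
Op 4: query bee -> checks bit0=0, bit6=1, bit10=1 (has a 0) -> no
Op 5: query bee -> checks bit0=0, bit6=1, bit10=1 (has a 0) -> no
Op 6: query bee -> checks bit0=0, bit6=1, bit10=1 (has a 0) -> no
Op 7: insert jay -> sets bits 2 3 12 -> bits=00110111001110
Op 8: insert emu -> sets bits 5 9 13 -> bits=00110111011111
Op 9: query jay -> checks bit2=1, bit3=1, bit12=1 (all 1) -> maybe
Op 10: query jay -> checks bit2=1, bit3=1, bit12=1 (all 1) -> maybe
Query results in order: maybe no no no maybe maybe

Answer: maybe no no no maybe maybe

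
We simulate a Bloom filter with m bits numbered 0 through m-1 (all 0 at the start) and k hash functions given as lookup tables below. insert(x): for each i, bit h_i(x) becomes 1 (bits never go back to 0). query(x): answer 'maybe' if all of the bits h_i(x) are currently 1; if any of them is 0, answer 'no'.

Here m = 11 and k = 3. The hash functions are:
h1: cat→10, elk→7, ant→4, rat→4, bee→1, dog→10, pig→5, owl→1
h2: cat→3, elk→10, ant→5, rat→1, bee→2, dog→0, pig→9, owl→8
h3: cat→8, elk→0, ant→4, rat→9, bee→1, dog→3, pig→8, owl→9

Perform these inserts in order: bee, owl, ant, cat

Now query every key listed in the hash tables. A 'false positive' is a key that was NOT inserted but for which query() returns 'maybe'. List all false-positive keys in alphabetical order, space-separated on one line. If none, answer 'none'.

Start: bits=00000000000
After insert 'bee': sets bits 1 2 -> bits=01100000000
After insert 'owl': sets bits 1 8 9 -> bits=01100000110
After insert 'ant': sets bits 4 5 -> bits=01101100110
After insert 'cat': sets bits 3 8 10 -> bits=01111100111
Not inserted: dog elk pig rat — query each against bits=01111100111:
query dog: checks bit0=0, bit3=1, bit10=1 (has a 0) -> no => not a false positive
query elk: checks bit0=0, bit7=0, bit10=1 (has a 0) -> no => not a false positive
query pig: checks bit5=1, bit8=1, bit9=1 (all 1) -> maybe => FALSE POSITIVE
query rat: checks bit1=1, bit4=1, bit9=1 (all 1) -> maybe => FALSE POSITIVE
False positives (alphabetical): pig rat

Answer: pig rat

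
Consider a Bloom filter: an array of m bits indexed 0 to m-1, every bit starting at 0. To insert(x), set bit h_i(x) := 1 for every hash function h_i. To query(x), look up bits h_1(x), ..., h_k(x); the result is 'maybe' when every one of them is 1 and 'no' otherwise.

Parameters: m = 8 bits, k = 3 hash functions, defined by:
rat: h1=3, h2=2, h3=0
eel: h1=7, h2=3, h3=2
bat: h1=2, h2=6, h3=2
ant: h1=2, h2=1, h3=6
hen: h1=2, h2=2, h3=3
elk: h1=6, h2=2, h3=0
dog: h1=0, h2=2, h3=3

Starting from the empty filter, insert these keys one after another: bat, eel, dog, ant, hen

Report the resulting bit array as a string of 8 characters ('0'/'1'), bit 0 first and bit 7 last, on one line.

Answer: 11110011

Derivation:
Start: bits=00000000
After insert 'bat': sets bits 2 6 -> bits=00100010
After insert 'eel': sets bits 2 3 7 -> bits=00110011
After insert 'dog': sets bits 0 2 3 -> bits=10110011
After insert 'ant': sets bits 1 2 6 -> bits=11110011
After insert 'hen': sets bits 2 3 -> bits=11110011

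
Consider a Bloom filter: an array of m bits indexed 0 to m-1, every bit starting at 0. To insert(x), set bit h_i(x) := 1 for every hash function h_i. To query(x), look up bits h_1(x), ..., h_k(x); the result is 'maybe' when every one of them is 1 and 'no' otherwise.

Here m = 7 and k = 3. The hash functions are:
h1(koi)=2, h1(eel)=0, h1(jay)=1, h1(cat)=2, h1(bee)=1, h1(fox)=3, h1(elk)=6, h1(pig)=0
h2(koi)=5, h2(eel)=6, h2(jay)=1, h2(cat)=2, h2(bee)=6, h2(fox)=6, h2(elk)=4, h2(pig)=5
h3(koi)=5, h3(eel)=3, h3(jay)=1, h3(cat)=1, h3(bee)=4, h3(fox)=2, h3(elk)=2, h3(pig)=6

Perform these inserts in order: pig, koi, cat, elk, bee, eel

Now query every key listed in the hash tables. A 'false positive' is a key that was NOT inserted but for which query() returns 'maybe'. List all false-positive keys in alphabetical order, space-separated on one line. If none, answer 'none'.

Start: bits=0000000
After insert 'pig': sets bits 0 5 6 -> bits=1000011
After insert 'koi': sets bits 2 5 -> bits=1010011
After insert 'cat': sets bits 1 2 -> bits=1110011
After insert 'elk': sets bits 2 4 6 -> bits=1110111
After insert 'bee': sets bits 1 4 6 -> bits=1110111
After insert 'eel': sets bits 0 3 6 -> bits=1111111
Not inserted: fox jay — query each against bits=1111111:
query fox: checks bit2=1, bit3=1, bit6=1 (all 1) -> maybe => FALSE POSITIVE
query jay: checks bit1=1 (all 1) -> maybe => FALSE POSITIVE
False positives (alphabetical): fox jay

Answer: fox jay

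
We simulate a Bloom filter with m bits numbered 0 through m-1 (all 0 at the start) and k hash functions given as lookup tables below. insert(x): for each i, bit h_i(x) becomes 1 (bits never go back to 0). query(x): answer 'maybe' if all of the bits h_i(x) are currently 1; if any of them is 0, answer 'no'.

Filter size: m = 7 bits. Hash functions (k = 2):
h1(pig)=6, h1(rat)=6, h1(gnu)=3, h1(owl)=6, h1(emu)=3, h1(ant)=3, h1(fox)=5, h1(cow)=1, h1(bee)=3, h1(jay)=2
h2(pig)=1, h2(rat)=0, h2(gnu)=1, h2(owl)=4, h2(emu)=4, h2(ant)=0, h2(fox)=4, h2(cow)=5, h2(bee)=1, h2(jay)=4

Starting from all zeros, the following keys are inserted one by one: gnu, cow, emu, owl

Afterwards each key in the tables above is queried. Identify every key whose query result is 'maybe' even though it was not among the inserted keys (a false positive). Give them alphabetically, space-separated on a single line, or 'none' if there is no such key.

Start: bits=0000000
After insert 'gnu': sets bits 1 3 -> bits=0101000
After insert 'cow': sets bits 1 5 -> bits=0101010
After insert 'emu': sets bits 3 4 -> bits=0101110
After insert 'owl': sets bits 4 6 -> bits=0101111
Not inserted: ant bee fox jay pig rat — query each against bits=0101111:
query ant: checks bit0=0, bit3=1 (has a 0) -> no => not a false positive
query bee: checks bit1=1, bit3=1 (all 1) -> maybe => FALSE POSITIVE
query fox: checks bit4=1, bit5=1 (all 1) -> maybe => FALSE POSITIVE
query jay: checks bit2=0, bit4=1 (has a 0) -> no => not a false positive
query pig: checks bit1=1, bit6=1 (all 1) -> maybe => FALSE POSITIVE
query rat: checks bit0=0, bit6=1 (has a 0) -> no => not a false positive
False positives (alphabetical): bee fox pig

Answer: bee fox pig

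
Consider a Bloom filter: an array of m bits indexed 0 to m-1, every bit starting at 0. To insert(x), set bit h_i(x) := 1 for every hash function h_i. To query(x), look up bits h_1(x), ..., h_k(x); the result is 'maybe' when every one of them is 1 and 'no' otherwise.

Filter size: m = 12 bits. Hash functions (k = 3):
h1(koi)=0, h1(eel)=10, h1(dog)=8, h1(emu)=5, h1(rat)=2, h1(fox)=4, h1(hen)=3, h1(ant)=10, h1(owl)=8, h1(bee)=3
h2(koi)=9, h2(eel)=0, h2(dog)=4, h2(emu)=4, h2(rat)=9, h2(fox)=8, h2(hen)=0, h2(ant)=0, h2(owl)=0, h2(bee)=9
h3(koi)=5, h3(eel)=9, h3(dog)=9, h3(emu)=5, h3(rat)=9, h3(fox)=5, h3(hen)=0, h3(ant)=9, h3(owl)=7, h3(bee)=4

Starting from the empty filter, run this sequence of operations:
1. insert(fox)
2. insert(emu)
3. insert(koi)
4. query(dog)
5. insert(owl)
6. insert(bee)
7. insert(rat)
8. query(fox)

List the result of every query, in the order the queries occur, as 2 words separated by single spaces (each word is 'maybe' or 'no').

Answer: maybe maybe

Derivation:
Start: bits=000000000000
Op 1: insert fox -> sets bits 4 5 8 -> bits=000011001000
Op 2: insert emu -> sets bits 4 5 -> bits=000011001000
Op 3: insert koi -> sets bits 0 5 9 -> bits=100011001100
Op 4: query dog -> checks bit4=1, bit8=1, bit9=1 (all 1) -> maybe
Op 5: insert owl -> sets bits 0 7 8 -> bits=100011011100
Op 6: insert bee -> sets bits 3 4 9 -> bits=100111011100
Op 7: insert rat -> sets bits 2 9 -> bits=101111011100
Op 8: query fox -> checks bit4=1, bit5=1, bit8=1 (all 1) -> maybe
Query results in order: maybe maybe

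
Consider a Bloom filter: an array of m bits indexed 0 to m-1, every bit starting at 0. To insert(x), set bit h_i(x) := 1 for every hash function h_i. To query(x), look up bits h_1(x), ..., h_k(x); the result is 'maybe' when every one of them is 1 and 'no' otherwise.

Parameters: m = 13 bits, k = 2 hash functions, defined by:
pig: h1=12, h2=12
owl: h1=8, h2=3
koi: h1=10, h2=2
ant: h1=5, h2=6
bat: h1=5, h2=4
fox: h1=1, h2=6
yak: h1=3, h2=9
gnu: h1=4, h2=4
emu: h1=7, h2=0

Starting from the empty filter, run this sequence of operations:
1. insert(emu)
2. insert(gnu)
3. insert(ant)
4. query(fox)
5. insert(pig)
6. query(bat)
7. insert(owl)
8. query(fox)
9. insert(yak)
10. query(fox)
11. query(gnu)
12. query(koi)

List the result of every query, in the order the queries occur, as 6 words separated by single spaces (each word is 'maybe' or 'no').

Start: bits=0000000000000
Op 1: insert emu -> sets bits 0 7 -> bits=1000000100000
Op 2: insert gnu -> sets bits 4 -> bits=1000100100000
Op 3: insert ant -> sets bits 5 6 -> bits=1000111100000
Op 4: query fox -> checks bit1=0, bit6=1 (has a 0) -> no
Op 5: insert pig -> sets bits 12 -> bits=1000111100001
Op 6: query bat -> checks bit4=1, bit5=1 (all 1) -> maybe
Op 7: insert owl -> sets bits 3 8 -> bits=1001111110001
Op 8: query fox -> checks bit1=0, bit6=1 (has a 0) -> no
Op 9: insert yak -> sets bits 3 9 -> bits=1001111111001
Op 10: query fox -> checks bit1=0, bit6=1 (has a 0) -> no
Op 11: query gnu -> checks bit4=1 (all 1) -> maybe
Op 12: query koi -> checks bit2=0, bit10=0 (has a 0) -> no
Query results in order: no maybe no no maybe no

Answer: no maybe no no maybe no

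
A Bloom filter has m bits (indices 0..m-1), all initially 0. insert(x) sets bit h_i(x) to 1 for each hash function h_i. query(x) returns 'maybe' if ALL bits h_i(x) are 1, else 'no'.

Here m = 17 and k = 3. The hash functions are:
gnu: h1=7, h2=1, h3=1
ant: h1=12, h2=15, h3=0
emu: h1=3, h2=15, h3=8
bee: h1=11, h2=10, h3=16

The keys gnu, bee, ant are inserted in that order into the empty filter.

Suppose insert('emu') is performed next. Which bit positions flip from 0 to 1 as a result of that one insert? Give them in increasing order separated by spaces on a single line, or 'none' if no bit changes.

Answer: 3 8

Derivation:
Start: bits=00000000000000000
After insert 'gnu': sets bits 1 7 -> bits=01000001000000000
After insert 'bee': sets bits 10 11 16 -> bits=01000001001100001
After insert 'ant': sets bits 0 12 15 -> bits=11000001001110011
insert 'emu' would touch bits 3 8 15; currently bit3=0, bit8=0, bit15=1
Bits that are 0 among those (would change 0->1): 3 8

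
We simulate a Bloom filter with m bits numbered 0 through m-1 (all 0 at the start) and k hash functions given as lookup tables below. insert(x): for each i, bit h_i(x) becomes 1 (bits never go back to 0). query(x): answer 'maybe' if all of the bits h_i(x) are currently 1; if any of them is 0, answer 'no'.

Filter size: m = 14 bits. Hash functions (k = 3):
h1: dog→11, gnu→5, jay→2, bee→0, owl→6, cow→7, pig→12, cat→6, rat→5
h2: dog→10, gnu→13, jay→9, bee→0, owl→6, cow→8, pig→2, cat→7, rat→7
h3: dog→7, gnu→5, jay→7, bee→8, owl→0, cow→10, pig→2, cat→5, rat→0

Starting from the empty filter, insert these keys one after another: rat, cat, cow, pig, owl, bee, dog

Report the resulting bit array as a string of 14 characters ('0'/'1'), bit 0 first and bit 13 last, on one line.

Start: bits=00000000000000
After insert 'rat': sets bits 0 5 7 -> bits=10000101000000
After insert 'cat': sets bits 5 6 7 -> bits=10000111000000
After insert 'cow': sets bits 7 8 10 -> bits=10000111101000
After insert 'pig': sets bits 2 12 -> bits=10100111101010
After insert 'owl': sets bits 0 6 -> bits=10100111101010
After insert 'bee': sets bits 0 8 -> bits=10100111101010
After insert 'dog': sets bits 7 10 11 -> bits=10100111101110

Answer: 10100111101110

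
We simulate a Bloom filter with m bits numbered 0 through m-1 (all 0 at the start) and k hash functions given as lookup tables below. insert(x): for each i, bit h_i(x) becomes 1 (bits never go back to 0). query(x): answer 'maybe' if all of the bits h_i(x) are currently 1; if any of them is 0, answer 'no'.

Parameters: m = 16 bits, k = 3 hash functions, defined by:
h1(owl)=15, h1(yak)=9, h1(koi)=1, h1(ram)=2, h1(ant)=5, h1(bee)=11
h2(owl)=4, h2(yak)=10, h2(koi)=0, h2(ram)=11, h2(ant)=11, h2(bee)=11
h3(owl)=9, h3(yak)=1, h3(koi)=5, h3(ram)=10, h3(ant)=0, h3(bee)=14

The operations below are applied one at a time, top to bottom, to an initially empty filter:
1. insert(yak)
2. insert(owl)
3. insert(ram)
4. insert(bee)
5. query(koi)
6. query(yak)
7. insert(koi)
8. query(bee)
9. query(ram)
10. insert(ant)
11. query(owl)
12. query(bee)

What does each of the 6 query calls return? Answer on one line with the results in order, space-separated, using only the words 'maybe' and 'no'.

Answer: no maybe maybe maybe maybe maybe

Derivation:
Start: bits=0000000000000000
Op 1: insert yak -> sets bits 1 9 10 -> bits=0100000001100000
Op 2: insert owl -> sets bits 4 9 15 -> bits=0100100001100001
Op 3: insert ram -> sets bits 2 10 11 -> bits=0110100001110001
Op 4: insert bee -> sets bits 11 14 -> bits=0110100001110011
Op 5: query koi -> checks bit0=0, bit1=1, bit5=0 (has a 0) -> no
Op 6: query yak -> checks bit1=1, bit9=1, bit10=1 (all 1) -> maybe
Op 7: insert koi -> sets bits 0 1 5 -> bits=1110110001110011
Op 8: query bee -> checks bit11=1, bit14=1 (all 1) -> maybe
Op 9: query ram -> checks bit2=1, bit10=1, bit11=1 (all 1) -> maybe
Op 10: insert ant -> sets bits 0 5 11 -> bits=1110110001110011
Op 11: query owl -> checks bit4=1, bit9=1, bit15=1 (all 1) -> maybe
Op 12: query bee -> checks bit11=1, bit14=1 (all 1) -> maybe
Query results in order: no maybe maybe maybe maybe maybe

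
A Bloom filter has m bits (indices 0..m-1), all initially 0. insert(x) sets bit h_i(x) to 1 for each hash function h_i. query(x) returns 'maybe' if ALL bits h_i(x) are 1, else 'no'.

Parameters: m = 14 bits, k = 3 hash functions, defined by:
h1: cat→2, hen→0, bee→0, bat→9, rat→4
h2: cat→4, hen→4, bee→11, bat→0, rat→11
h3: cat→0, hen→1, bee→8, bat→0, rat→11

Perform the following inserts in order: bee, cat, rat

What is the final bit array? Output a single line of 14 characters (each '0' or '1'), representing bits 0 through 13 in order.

Answer: 10101000100100

Derivation:
Start: bits=00000000000000
After insert 'bee': sets bits 0 8 11 -> bits=10000000100100
After insert 'cat': sets bits 0 2 4 -> bits=10101000100100
After insert 'rat': sets bits 4 11 -> bits=10101000100100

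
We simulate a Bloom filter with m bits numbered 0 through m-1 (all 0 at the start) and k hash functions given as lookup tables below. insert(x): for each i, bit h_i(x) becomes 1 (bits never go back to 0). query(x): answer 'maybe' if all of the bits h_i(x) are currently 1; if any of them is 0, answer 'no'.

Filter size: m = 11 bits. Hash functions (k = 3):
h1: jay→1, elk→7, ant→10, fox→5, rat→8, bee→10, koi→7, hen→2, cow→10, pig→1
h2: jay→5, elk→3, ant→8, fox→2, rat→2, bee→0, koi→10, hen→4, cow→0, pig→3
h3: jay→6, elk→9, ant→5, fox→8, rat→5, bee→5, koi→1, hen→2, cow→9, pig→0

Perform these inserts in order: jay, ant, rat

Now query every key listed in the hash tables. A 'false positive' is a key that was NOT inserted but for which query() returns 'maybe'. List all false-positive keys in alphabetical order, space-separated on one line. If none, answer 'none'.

Answer: fox

Derivation:
Start: bits=00000000000
After insert 'jay': sets bits 1 5 6 -> bits=01000110000
After insert 'ant': sets bits 5 8 10 -> bits=01000110101
After insert 'rat': sets bits 2 5 8 -> bits=01100110101
Not inserted: bee cow elk fox hen koi pig — query each against bits=01100110101:
query bee: checks bit0=0, bit5=1, bit10=1 (has a 0) -> no => not a false positive
query cow: checks bit0=0, bit9=0, bit10=1 (has a 0) -> no => not a false positive
query elk: checks bit3=0, bit7=0, bit9=0 (has a 0) -> no => not a false positive
query fox: checks bit2=1, bit5=1, bit8=1 (all 1) -> maybe => FALSE POSITIVE
query hen: checks bit2=1, bit4=0 (has a 0) -> no => not a false positive
query koi: checks bit1=1, bit7=0, bit10=1 (has a 0) -> no => not a false positive
query pig: checks bit0=0, bit1=1, bit3=0 (has a 0) -> no => not a false positive
False positives (alphabetical): fox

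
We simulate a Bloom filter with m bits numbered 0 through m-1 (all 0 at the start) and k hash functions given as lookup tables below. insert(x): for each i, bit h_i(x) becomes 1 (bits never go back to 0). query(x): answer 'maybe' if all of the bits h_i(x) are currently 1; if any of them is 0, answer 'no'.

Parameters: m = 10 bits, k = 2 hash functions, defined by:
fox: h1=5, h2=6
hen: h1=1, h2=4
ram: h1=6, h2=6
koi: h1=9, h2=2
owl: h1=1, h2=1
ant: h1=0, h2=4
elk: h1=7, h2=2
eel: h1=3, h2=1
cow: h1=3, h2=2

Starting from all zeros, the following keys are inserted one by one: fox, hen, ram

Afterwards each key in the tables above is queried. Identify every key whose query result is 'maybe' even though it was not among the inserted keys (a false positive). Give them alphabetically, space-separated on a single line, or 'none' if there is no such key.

Start: bits=0000000000
After insert 'fox': sets bits 5 6 -> bits=0000011000
After insert 'hen': sets bits 1 4 -> bits=0100111000
After insert 'ram': sets bits 6 -> bits=0100111000
Not inserted: ant cow eel elk koi owl — query each against bits=0100111000:
query ant: checks bit0=0, bit4=1 (has a 0) -> no => not a false positive
query cow: checks bit2=0, bit3=0 (has a 0) -> no => not a false positive
query eel: checks bit1=1, bit3=0 (has a 0) -> no => not a false positive
query elk: checks bit2=0, bit7=0 (has a 0) -> no => not a false positive
query koi: checks bit2=0, bit9=0 (has a 0) -> no => not a false positive
query owl: checks bit1=1 (all 1) -> maybe => FALSE POSITIVE
False positives (alphabetical): owl

Answer: owl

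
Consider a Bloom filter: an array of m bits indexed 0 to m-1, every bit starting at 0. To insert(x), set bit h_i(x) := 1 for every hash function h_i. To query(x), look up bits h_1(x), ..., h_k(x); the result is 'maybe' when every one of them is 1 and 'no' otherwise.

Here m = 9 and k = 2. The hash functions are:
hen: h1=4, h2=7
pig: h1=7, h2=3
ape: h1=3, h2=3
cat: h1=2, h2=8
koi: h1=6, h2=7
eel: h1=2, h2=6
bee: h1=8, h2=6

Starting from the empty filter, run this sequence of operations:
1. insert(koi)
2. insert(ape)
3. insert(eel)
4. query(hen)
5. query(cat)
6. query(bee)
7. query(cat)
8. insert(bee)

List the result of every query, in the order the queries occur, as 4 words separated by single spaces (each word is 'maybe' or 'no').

Start: bits=000000000
Op 1: insert koi -> sets bits 6 7 -> bits=000000110
Op 2: insert ape -> sets bits 3 -> bits=000100110
Op 3: insert eel -> sets bits 2 6 -> bits=001100110
Op 4: query hen -> checks bit4=0, bit7=1 (has a 0) -> no
Op 5: query cat -> checks bit2=1, bit8=0 (has a 0) -> no
Op 6: query bee -> checks bit6=1, bit8=0 (has a 0) -> no
Op 7: query cat -> checks bit2=1, bit8=0 (has a 0) -> no
Op 8: insert bee -> sets bits 6 8 -> bits=001100111
Query results in order: no no no no

Answer: no no no no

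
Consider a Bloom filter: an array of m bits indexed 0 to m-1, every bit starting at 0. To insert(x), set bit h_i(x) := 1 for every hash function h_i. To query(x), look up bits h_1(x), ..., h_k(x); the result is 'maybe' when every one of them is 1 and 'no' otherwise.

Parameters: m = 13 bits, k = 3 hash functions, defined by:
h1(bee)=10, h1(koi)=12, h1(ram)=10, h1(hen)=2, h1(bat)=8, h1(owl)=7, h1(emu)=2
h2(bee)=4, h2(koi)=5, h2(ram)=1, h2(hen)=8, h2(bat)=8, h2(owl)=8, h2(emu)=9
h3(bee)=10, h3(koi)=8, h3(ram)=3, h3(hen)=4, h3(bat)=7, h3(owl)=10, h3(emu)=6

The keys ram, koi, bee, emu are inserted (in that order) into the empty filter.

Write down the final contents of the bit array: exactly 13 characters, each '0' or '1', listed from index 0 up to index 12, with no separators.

Start: bits=0000000000000
After insert 'ram': sets bits 1 3 10 -> bits=0101000000100
After insert 'koi': sets bits 5 8 12 -> bits=0101010010101
After insert 'bee': sets bits 4 10 -> bits=0101110010101
After insert 'emu': sets bits 2 6 9 -> bits=0111111011101

Answer: 0111111011101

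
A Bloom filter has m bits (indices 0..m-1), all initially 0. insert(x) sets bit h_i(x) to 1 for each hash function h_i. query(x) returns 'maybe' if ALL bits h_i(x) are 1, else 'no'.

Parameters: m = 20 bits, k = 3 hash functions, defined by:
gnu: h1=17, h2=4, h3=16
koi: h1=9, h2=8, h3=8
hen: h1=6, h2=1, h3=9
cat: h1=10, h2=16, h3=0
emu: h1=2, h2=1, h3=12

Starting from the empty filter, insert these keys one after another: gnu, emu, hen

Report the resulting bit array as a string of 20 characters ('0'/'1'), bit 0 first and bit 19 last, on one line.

Start: bits=00000000000000000000
After insert 'gnu': sets bits 4 16 17 -> bits=00001000000000001100
After insert 'emu': sets bits 1 2 12 -> bits=01101000000010001100
After insert 'hen': sets bits 1 6 9 -> bits=01101010010010001100

Answer: 01101010010010001100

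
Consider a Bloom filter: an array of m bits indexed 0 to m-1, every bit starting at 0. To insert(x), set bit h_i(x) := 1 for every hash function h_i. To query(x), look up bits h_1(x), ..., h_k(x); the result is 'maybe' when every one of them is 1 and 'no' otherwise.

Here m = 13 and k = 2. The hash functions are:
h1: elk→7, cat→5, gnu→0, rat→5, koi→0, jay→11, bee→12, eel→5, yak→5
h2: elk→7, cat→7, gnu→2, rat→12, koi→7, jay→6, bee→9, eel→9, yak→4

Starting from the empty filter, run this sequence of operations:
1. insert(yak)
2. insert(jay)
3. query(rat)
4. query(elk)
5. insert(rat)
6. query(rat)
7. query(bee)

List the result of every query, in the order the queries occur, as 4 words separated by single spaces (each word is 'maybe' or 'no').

Answer: no no maybe no

Derivation:
Start: bits=0000000000000
Op 1: insert yak -> sets bits 4 5 -> bits=0000110000000
Op 2: insert jay -> sets bits 6 11 -> bits=0000111000010
Op 3: query rat -> checks bit5=1, bit12=0 (has a 0) -> no
Op 4: query elk -> checks bit7=0 (has a 0) -> no
Op 5: insert rat -> sets bits 5 12 -> bits=0000111000011
Op 6: query rat -> checks bit5=1, bit12=1 (all 1) -> maybe
Op 7: query bee -> checks bit9=0, bit12=1 (has a 0) -> no
Query results in order: no no maybe no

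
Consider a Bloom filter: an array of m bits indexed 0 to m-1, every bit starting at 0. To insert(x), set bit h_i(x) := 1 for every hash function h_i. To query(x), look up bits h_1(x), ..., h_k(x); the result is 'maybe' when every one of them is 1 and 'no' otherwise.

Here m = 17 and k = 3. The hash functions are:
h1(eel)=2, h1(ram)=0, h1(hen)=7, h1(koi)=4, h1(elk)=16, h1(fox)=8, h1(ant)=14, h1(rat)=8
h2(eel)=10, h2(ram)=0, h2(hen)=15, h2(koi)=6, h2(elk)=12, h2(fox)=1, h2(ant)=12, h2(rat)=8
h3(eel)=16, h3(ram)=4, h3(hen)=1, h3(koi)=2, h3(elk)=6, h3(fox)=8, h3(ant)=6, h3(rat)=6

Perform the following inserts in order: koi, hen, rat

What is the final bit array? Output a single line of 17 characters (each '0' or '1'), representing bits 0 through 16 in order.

Start: bits=00000000000000000
After insert 'koi': sets bits 2 4 6 -> bits=00101010000000000
After insert 'hen': sets bits 1 7 15 -> bits=01101011000000010
After insert 'rat': sets bits 6 8 -> bits=01101011100000010

Answer: 01101011100000010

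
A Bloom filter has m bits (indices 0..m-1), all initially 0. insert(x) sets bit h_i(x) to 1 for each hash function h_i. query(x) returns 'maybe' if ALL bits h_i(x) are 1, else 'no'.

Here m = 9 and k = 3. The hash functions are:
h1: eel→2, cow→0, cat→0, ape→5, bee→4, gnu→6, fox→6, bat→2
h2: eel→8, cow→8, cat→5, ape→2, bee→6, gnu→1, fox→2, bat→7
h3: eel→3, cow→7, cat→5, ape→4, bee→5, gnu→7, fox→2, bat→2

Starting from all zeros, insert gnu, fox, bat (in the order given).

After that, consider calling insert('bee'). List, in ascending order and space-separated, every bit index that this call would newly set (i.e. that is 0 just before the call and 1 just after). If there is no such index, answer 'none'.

Start: bits=000000000
After insert 'gnu': sets bits 1 6 7 -> bits=010000110
After insert 'fox': sets bits 2 6 -> bits=011000110
After insert 'bat': sets bits 2 7 -> bits=011000110
insert 'bee' would touch bits 4 5 6; currently bit4=0, bit5=0, bit6=1
Bits that are 0 among those (would change 0->1): 4 5

Answer: 4 5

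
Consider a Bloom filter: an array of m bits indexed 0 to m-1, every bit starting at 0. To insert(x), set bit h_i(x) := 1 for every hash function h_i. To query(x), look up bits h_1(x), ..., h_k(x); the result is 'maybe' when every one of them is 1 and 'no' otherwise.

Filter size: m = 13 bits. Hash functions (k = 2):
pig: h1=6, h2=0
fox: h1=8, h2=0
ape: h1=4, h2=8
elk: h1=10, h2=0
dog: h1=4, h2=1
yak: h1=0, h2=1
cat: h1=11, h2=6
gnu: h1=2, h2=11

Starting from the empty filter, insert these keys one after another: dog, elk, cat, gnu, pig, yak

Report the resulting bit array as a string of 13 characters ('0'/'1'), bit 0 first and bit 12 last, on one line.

Answer: 1110101000110

Derivation:
Start: bits=0000000000000
After insert 'dog': sets bits 1 4 -> bits=0100100000000
After insert 'elk': sets bits 0 10 -> bits=1100100000100
After insert 'cat': sets bits 6 11 -> bits=1100101000110
After insert 'gnu': sets bits 2 11 -> bits=1110101000110
After insert 'pig': sets bits 0 6 -> bits=1110101000110
After insert 'yak': sets bits 0 1 -> bits=1110101000110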